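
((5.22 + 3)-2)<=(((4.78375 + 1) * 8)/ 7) True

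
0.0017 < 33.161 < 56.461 True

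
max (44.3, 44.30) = 44.30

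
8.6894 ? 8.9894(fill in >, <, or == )<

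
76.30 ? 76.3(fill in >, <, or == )==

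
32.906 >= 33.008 False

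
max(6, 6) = 6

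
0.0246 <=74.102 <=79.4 True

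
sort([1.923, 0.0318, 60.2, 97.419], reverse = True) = [97.419, 60.2, 1.923, 0.0318]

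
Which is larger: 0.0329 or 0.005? 0.0329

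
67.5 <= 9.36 False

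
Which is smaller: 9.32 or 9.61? 9.32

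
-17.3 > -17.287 False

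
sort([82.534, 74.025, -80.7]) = [-80.7, 74.025, 82.534]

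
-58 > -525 True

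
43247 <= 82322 True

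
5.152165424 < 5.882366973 True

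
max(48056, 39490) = 48056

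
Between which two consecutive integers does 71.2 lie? 71 and 72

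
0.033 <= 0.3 True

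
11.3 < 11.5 True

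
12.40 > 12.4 False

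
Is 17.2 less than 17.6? Yes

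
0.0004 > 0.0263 False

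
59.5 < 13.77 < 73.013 False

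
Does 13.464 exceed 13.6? No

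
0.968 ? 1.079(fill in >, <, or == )<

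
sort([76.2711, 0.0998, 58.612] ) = [0.0998, 58.612, 76.2711]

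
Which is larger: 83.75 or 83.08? 83.75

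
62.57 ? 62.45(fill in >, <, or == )>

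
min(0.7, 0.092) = 0.092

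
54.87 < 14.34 False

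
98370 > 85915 True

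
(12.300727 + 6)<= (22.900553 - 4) True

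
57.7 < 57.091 False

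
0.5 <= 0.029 False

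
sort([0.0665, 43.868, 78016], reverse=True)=[78016, 43.868, 0.0665]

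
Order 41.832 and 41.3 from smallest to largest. 41.3, 41.832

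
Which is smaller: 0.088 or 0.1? 0.088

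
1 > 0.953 True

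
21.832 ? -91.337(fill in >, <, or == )>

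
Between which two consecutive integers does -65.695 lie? -66 and -65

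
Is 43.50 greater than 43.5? No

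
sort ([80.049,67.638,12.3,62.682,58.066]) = [12.3,58.066,62.682,67.638,80.049]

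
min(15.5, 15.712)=15.5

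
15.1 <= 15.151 True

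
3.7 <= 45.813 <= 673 True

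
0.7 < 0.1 False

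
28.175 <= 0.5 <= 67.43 False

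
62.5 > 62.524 False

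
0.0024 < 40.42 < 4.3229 False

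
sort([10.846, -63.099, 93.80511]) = [-63.099, 10.846, 93.80511]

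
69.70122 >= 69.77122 False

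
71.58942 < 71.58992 True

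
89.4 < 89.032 False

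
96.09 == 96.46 False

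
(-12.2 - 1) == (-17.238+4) False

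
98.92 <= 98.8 False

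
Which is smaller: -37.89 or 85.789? -37.89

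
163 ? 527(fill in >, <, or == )<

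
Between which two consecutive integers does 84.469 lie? 84 and 85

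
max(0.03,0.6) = 0.6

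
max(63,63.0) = 63.0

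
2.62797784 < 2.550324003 False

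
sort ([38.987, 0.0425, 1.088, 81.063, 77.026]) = [0.0425, 1.088, 38.987, 77.026, 81.063]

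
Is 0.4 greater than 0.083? Yes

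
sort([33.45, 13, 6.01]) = [6.01, 13, 33.45]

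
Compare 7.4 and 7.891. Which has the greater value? 7.891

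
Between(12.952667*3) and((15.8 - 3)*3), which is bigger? (12.952667*3)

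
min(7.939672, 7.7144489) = 7.7144489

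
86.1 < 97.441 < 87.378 False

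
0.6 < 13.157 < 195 True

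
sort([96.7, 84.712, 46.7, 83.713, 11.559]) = [11.559, 46.7, 83.713, 84.712, 96.7]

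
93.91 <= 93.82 False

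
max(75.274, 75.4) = 75.4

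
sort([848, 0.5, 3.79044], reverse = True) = [848, 3.79044, 0.5]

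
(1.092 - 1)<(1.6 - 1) True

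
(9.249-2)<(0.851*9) True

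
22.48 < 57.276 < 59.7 True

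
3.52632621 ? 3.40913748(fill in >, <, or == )>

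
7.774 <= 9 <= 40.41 True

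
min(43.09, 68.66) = 43.09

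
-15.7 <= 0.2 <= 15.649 True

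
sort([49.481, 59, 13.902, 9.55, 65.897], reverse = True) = [65.897, 59, 49.481, 13.902, 9.55]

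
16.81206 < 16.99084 True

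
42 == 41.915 False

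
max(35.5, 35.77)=35.77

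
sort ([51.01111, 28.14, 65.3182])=[28.14, 51.01111, 65.3182]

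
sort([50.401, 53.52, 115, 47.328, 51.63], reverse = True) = [115, 53.52, 51.63, 50.401, 47.328]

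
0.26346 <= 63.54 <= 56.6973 False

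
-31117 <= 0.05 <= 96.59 True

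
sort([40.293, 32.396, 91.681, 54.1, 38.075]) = [32.396, 38.075, 40.293, 54.1, 91.681]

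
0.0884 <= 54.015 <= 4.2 False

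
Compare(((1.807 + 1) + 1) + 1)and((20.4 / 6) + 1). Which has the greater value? (((1.807 + 1) + 1) + 1)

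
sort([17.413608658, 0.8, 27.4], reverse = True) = [27.4, 17.413608658, 0.8]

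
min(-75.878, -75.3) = -75.878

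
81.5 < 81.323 False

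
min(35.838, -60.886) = -60.886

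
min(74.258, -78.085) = -78.085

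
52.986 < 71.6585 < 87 True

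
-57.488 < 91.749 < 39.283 False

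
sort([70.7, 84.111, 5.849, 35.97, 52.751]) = [5.849, 35.97, 52.751, 70.7, 84.111]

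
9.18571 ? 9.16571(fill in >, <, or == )>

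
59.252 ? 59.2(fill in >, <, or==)>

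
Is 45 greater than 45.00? No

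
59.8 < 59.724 False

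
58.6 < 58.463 False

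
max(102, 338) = 338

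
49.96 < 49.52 False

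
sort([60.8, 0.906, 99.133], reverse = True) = [99.133, 60.8, 0.906]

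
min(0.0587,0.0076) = 0.0076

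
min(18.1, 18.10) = 18.1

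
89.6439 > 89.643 True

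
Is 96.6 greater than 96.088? Yes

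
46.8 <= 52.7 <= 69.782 True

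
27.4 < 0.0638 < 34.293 False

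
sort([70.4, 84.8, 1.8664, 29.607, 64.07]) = [1.8664, 29.607, 64.07, 70.4, 84.8]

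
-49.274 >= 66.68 False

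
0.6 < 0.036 False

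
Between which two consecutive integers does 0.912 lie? 0 and 1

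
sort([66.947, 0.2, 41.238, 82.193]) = [0.2, 41.238, 66.947, 82.193]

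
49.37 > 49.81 False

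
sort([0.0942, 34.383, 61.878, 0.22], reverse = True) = [61.878, 34.383, 0.22, 0.0942]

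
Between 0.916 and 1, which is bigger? 1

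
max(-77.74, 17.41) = 17.41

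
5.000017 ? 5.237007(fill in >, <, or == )<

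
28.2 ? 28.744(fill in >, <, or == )<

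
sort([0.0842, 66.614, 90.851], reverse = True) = [90.851, 66.614, 0.0842]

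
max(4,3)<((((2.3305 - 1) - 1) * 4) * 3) False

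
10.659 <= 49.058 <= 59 True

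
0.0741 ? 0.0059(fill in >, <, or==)>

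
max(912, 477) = 912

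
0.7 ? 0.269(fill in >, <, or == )>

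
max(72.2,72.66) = 72.66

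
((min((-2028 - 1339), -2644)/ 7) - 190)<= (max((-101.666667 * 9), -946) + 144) False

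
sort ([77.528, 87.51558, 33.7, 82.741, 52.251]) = [33.7, 52.251, 77.528, 82.741, 87.51558]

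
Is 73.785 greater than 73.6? Yes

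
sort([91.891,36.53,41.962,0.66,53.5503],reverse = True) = [91.891,53.5503,41.962,36.53,0.66]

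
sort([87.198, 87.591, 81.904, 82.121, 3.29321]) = [3.29321, 81.904, 82.121, 87.198, 87.591]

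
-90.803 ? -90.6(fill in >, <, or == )<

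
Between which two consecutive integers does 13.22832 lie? 13 and 14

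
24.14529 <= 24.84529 True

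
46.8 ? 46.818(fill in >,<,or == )<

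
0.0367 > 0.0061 True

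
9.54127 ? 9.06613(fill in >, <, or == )>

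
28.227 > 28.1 True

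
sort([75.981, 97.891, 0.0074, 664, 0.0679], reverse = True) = [664, 97.891, 75.981, 0.0679, 0.0074]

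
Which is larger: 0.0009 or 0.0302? 0.0302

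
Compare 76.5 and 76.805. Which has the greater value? 76.805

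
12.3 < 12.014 False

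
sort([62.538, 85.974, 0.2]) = [0.2, 62.538, 85.974]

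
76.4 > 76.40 False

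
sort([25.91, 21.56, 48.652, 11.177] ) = [11.177, 21.56, 25.91, 48.652]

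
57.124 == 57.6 False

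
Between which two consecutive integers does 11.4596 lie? 11 and 12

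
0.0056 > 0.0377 False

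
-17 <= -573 False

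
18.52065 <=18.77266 True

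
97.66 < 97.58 False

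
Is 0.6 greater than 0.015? Yes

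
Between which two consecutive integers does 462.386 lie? 462 and 463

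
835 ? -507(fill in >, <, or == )>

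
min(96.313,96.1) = 96.1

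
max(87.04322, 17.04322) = 87.04322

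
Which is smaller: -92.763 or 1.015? -92.763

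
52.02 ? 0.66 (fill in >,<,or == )>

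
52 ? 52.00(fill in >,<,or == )==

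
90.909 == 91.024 False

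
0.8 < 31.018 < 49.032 True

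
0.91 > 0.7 True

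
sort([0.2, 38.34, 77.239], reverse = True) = [77.239, 38.34, 0.2]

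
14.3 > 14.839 False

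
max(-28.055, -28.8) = -28.055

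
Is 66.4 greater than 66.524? No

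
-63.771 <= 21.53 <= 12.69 False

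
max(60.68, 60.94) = 60.94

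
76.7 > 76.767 False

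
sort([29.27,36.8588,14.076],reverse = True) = [36.8588,29.27,14.076]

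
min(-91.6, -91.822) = -91.822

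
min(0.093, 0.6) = 0.093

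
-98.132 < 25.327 True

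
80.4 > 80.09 True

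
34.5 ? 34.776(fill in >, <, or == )<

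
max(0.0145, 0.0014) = 0.0145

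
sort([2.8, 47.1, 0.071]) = [0.071, 2.8, 47.1]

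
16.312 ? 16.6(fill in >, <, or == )<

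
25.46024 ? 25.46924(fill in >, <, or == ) <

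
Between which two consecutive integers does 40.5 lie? 40 and 41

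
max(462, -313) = 462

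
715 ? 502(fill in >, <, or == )>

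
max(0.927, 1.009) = 1.009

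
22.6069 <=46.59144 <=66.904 True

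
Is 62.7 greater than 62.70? No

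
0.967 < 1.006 True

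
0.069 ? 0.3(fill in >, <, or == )<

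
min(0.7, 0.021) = 0.021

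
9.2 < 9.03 False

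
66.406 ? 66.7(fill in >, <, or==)<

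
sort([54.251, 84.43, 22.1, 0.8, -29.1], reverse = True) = [84.43, 54.251, 22.1, 0.8, -29.1]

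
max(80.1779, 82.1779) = 82.1779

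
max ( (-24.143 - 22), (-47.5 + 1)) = -46.143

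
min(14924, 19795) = 14924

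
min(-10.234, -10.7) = -10.7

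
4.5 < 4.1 False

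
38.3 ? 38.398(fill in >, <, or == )<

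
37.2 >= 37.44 False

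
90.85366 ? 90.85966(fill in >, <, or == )<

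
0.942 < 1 True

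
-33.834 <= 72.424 True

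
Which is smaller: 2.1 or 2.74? 2.1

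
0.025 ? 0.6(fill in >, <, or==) <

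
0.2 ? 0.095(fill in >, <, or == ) >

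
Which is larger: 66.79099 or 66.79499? 66.79499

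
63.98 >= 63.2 True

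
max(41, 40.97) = 41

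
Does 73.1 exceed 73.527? No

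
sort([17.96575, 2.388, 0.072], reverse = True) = [17.96575, 2.388, 0.072]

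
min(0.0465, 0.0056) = 0.0056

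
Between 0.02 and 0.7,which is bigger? 0.7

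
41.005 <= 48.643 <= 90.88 True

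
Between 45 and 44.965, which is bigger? 45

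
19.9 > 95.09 False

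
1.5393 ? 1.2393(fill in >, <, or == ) >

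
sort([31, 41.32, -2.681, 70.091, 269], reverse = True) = [269, 70.091, 41.32, 31, -2.681]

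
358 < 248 False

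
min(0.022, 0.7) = 0.022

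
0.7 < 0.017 False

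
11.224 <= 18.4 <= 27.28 True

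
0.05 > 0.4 False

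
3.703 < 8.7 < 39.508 True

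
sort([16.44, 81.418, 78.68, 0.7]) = [0.7, 16.44, 78.68, 81.418]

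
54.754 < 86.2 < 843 True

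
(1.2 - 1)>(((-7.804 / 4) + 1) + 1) True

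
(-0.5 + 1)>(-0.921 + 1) True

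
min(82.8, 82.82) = 82.8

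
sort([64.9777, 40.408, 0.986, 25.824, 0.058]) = [0.058, 0.986, 25.824, 40.408, 64.9777]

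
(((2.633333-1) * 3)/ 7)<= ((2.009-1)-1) False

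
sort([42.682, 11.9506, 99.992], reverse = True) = [99.992, 42.682, 11.9506]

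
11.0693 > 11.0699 False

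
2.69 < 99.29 True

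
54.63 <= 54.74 True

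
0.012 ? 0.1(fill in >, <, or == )<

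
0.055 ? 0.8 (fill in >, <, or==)<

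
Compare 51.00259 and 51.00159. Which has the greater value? 51.00259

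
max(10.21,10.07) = 10.21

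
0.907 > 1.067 False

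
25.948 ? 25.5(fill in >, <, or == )>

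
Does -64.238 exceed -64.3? Yes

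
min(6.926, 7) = 6.926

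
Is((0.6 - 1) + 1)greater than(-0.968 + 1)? Yes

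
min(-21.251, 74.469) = -21.251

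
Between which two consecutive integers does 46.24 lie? 46 and 47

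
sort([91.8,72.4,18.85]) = [18.85,72.4,91.8]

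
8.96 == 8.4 False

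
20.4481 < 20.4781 True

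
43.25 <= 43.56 True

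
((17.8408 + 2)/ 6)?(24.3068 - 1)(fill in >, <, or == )<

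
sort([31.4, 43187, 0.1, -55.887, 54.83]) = [-55.887, 0.1, 31.4, 54.83, 43187]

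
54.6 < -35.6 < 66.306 False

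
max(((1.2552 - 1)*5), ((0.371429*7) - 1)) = 1.600003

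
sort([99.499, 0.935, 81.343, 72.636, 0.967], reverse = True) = [99.499, 81.343, 72.636, 0.967, 0.935]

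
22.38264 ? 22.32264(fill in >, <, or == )>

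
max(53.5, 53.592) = 53.592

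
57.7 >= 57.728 False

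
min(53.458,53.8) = 53.458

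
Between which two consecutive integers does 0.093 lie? 0 and 1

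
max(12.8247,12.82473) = 12.82473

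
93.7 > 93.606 True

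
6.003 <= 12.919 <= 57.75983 True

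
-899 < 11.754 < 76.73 True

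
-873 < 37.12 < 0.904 False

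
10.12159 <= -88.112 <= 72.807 False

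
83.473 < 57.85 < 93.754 False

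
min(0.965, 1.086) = 0.965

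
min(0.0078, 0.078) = 0.0078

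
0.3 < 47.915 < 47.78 False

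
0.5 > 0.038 True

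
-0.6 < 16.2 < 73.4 True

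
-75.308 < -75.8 False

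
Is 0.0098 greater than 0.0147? No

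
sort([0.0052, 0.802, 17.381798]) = [0.0052, 0.802, 17.381798]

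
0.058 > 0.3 False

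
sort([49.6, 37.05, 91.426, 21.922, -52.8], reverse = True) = [91.426, 49.6, 37.05, 21.922, -52.8]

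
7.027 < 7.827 True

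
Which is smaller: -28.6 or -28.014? -28.6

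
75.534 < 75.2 False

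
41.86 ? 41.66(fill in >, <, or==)>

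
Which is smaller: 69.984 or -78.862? -78.862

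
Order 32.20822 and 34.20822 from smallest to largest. 32.20822, 34.20822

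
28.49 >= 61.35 False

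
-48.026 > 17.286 False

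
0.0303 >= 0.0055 True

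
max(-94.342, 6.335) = 6.335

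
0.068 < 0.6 True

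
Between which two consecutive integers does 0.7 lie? 0 and 1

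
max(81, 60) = 81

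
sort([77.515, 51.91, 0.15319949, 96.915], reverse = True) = [96.915, 77.515, 51.91, 0.15319949]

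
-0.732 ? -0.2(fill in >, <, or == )<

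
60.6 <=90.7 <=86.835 False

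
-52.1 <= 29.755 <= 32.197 True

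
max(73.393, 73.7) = 73.7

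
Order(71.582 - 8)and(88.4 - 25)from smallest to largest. (88.4 - 25), (71.582 - 8)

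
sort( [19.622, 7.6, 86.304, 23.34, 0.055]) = [0.055, 7.6, 19.622, 23.34, 86.304]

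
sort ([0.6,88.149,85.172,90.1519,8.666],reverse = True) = [90.1519,88.149,85.172,8.666,0.6]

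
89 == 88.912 False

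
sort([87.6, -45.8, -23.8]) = [-45.8, -23.8, 87.6]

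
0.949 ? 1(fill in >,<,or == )<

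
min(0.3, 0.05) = 0.05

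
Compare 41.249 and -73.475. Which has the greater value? 41.249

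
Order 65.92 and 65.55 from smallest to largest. 65.55, 65.92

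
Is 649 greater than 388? Yes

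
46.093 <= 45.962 False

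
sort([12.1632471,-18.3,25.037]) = [-18.3,12.1632471,25.037]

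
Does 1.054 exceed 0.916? Yes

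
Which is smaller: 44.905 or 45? 44.905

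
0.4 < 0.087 False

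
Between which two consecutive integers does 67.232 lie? 67 and 68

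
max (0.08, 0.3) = 0.3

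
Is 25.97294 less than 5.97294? No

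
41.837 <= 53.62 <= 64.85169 True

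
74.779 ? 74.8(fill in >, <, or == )<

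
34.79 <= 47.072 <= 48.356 True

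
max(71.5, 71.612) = 71.612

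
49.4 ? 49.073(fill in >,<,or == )>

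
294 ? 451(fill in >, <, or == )<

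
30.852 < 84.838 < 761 True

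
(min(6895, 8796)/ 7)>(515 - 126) True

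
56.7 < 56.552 False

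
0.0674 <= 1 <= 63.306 True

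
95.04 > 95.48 False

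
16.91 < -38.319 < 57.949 False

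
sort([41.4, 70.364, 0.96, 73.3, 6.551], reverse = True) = [73.3, 70.364, 41.4, 6.551, 0.96]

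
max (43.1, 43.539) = 43.539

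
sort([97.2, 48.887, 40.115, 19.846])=[19.846, 40.115, 48.887, 97.2]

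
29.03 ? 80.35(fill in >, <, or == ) <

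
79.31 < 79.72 True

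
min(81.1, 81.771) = 81.1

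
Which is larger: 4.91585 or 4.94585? 4.94585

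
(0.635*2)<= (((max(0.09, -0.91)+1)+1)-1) False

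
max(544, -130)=544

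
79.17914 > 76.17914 True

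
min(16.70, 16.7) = 16.70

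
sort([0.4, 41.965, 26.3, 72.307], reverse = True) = [72.307, 41.965, 26.3, 0.4]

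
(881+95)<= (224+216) False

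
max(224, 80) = 224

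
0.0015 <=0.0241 True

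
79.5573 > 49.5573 True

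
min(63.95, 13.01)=13.01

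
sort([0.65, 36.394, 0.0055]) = [0.0055, 0.65, 36.394]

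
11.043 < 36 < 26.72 False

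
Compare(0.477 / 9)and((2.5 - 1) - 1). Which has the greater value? ((2.5 - 1) - 1)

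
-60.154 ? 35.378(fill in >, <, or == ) <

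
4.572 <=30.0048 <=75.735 True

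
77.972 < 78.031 True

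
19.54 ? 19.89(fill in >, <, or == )<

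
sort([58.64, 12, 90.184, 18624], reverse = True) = [18624, 90.184, 58.64, 12]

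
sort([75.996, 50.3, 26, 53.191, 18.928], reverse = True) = [75.996, 53.191, 50.3, 26, 18.928]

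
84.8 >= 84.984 False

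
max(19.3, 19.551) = 19.551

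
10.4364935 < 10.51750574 True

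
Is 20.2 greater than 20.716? No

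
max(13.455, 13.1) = 13.455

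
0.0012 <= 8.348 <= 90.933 True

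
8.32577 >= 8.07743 True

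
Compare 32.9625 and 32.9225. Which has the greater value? 32.9625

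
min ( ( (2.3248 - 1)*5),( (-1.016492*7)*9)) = -64.038996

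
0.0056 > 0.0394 False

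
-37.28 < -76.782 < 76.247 False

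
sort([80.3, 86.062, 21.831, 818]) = [21.831, 80.3, 86.062, 818]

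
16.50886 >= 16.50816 True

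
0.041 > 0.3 False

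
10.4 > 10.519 False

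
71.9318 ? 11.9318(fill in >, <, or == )>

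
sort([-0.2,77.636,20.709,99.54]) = [-0.2,20.709,77.636,99.54]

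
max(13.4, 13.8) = 13.8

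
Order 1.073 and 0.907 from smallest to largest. 0.907,1.073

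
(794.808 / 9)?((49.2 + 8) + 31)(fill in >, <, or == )>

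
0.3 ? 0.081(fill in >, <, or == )>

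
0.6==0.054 False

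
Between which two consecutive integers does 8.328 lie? 8 and 9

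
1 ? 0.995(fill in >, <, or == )>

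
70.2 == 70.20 True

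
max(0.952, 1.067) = 1.067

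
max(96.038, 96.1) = 96.1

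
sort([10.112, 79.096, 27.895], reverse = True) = [79.096, 27.895, 10.112]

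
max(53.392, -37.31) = 53.392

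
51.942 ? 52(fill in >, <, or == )<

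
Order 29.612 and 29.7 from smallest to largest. 29.612, 29.7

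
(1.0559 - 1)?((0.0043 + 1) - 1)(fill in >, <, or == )>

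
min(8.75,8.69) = 8.69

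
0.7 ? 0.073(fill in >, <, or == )>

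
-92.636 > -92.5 False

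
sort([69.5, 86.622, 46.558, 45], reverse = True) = [86.622, 69.5, 46.558, 45]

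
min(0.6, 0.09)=0.09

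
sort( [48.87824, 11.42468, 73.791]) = [11.42468, 48.87824, 73.791]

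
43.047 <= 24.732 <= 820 False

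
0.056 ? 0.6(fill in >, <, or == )<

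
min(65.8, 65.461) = 65.461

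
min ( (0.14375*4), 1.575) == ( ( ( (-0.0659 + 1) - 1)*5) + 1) False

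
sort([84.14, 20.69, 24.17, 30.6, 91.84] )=[20.69, 24.17, 30.6, 84.14, 91.84]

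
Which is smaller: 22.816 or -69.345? -69.345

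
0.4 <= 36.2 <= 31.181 False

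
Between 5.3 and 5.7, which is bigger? 5.7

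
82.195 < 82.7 True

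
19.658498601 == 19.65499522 False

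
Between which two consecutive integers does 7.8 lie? 7 and 8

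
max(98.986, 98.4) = 98.986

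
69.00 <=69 True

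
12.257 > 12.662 False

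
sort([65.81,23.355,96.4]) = [23.355,65.81,96.4]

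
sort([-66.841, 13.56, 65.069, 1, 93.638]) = [-66.841, 1, 13.56, 65.069, 93.638]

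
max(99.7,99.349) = 99.7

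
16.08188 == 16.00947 False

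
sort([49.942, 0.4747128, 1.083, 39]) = [0.4747128, 1.083, 39, 49.942]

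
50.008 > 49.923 True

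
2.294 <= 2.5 True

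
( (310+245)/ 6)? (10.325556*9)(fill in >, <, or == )<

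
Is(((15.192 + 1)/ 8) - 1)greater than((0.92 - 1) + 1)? Yes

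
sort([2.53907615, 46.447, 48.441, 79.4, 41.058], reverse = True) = [79.4, 48.441, 46.447, 41.058, 2.53907615]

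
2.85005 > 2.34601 True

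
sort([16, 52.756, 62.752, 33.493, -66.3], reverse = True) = [62.752, 52.756, 33.493, 16, -66.3]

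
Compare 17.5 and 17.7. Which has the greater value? 17.7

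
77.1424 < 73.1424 False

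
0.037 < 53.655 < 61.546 True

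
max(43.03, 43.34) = 43.34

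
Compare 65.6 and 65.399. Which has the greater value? 65.6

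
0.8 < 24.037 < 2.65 False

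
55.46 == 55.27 False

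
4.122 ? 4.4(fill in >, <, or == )<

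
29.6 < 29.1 False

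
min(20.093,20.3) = 20.093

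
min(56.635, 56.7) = 56.635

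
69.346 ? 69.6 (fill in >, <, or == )<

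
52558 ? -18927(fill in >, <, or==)>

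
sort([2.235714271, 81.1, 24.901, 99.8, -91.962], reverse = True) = [99.8, 81.1, 24.901, 2.235714271, -91.962]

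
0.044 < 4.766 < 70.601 True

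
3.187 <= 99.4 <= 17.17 False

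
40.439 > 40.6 False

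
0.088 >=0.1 False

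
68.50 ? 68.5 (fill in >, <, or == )==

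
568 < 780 True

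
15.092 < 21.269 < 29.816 True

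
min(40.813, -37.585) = -37.585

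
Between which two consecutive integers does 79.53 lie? 79 and 80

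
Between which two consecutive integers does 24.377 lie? 24 and 25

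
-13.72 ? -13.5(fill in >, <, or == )<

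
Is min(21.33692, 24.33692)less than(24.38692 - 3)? Yes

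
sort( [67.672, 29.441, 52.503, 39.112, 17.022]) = [17.022, 29.441, 39.112, 52.503, 67.672]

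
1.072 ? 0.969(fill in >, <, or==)>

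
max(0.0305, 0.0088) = 0.0305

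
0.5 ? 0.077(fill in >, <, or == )>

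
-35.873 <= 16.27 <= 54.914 True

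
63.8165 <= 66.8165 True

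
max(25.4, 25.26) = 25.4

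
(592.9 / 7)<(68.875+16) True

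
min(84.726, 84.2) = 84.2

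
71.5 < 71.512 True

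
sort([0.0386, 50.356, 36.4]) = [0.0386, 36.4, 50.356]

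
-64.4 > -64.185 False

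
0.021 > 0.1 False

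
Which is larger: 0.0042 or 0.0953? 0.0953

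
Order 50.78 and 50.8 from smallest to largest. 50.78, 50.8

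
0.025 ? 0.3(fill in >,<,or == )<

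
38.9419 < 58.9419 True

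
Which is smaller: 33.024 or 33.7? 33.024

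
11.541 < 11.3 False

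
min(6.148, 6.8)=6.148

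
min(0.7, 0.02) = 0.02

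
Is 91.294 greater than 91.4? No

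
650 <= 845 True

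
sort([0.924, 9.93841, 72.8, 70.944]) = [0.924, 9.93841, 70.944, 72.8]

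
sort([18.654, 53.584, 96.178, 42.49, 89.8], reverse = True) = [96.178, 89.8, 53.584, 42.49, 18.654]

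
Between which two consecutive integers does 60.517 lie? 60 and 61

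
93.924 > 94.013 False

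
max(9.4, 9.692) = 9.692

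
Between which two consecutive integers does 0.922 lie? 0 and 1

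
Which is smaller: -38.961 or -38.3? -38.961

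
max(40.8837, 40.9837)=40.9837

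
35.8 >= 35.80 True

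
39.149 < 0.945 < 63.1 False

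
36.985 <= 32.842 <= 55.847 False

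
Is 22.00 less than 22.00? No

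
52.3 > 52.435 False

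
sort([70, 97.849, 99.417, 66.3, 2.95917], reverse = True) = [99.417, 97.849, 70, 66.3, 2.95917]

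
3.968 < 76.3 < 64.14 False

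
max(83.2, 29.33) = 83.2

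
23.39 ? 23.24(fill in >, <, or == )>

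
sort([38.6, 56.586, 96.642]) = [38.6, 56.586, 96.642]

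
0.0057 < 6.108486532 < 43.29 True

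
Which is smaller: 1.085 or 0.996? 0.996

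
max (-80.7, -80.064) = -80.064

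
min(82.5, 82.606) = 82.5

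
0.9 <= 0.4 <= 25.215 False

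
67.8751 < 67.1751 False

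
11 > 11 False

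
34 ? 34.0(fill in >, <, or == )==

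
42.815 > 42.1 True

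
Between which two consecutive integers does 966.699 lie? 966 and 967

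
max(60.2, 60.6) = 60.6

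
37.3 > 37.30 False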